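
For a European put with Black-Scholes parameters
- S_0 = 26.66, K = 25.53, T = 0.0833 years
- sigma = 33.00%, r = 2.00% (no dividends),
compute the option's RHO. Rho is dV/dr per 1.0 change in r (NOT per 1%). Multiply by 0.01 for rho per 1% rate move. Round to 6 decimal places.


d1 = 0.5198427584; d2 = 0.4245990185
phi(d1) = 0.3485210043; exp(-qT) = 1.0000000000; exp(-rT) = 0.9983353870
N(-d2) = 0.3355645043
Rho = -K*T*exp(-rT)*N(-d2) = -25.5300 * 0.0833 * 0.9983353870 * 0.3355645043 = -0.712440

Answer: Rho = -0.712440


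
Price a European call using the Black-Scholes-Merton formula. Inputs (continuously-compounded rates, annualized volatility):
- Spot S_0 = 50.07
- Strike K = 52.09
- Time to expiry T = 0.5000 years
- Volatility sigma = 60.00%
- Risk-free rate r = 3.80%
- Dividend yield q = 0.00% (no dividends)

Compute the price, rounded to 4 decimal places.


Answer: Price = 7.9889

Derivation:
d1 = (ln(S/K) + (r - q + 0.5*sigma^2) * T) / (sigma * sqrt(T)) = 0.16369294
d2 = d1 - sigma * sqrt(T) = -0.26057112
exp(-rT) = 0.98117936; exp(-qT) = 1.00000000
C = S_0 * exp(-qT) * N(d1) - K * exp(-rT) * N(d2)
N(d1) = 0.56501356; N(d2) = 0.39721163
C = 50.0700 * 1.00000000 * 0.56501356 - 52.0900 * 0.98117936 * 0.39721163 = 7.9889


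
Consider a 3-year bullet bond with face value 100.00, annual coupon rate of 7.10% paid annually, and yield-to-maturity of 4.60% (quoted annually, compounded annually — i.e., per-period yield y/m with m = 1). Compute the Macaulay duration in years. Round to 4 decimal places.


Answer: Macaulay duration = 2.8122 years

Derivation:
Coupon per period c = face * coupon_rate / m = 7.100000
Periods per year m = 1; per-period yield y/m = 0.046000
Number of cashflows N = 3
Cashflows (t years, CF_t, discount factor 1/(1+y/m)^(m*t), PV):
  t = 1.0000: CF_t = 7.100000, DF = 0.956023, PV = 6.787763
  t = 2.0000: CF_t = 7.100000, DF = 0.913980, PV = 6.489257
  t = 3.0000: CF_t = 107.100000, DF = 0.873786, PV = 93.582451
Price P = sum_t PV_t = 106.859471
Macaulay numerator sum_t t * PV_t:
  t * PV_t at t = 1.0000: 6.787763
  t * PV_t at t = 2.0000: 12.978514
  t * PV_t at t = 3.0000: 280.747354
Macaulay duration D = (sum_t t * PV_t) / P = 300.513631 / 106.859471 = 2.812232


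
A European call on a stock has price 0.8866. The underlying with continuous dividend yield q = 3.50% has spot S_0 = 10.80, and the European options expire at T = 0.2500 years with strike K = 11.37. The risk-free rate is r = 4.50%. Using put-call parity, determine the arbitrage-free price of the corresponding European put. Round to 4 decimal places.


Put-call parity: C - P = S_0 * exp(-qT) - K * exp(-rT).
S_0 * exp(-qT) = 10.8000 * 0.99128817 = 10.70591223
K * exp(-rT) = 11.3700 * 0.98881304 = 11.24280432
P = C - S*exp(-qT) + K*exp(-rT)
P = 0.8866 - 10.70591223 + 11.24280432 = 1.4235

Answer: Put price = 1.4235


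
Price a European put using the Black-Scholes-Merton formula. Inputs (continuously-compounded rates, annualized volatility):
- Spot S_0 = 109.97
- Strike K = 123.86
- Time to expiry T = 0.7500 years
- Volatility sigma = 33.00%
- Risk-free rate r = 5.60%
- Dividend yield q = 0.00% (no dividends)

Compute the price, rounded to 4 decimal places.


d1 = (ln(S/K) + (r - q + 0.5*sigma^2) * T) / (sigma * sqrt(T)) = -0.12634101
d2 = d1 - sigma * sqrt(T) = -0.41212940
exp(-rT) = 0.95886978; exp(-qT) = 1.00000000
P = K * exp(-rT) * N(-d2) - S_0 * exp(-qT) * N(-d1)
N(-d1) = 0.55026900; N(-d2) = 0.65987771
P = 123.8600 * 0.95886978 * 0.65987771 - 109.9700 * 1.00000000 * 0.55026900 = 17.8577

Answer: Price = 17.8577


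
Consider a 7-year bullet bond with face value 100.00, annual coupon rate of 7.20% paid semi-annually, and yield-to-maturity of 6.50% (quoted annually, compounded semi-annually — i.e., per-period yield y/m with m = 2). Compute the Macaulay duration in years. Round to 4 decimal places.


Coupon per period c = face * coupon_rate / m = 3.600000
Periods per year m = 2; per-period yield y/m = 0.032500
Number of cashflows N = 14
Cashflows (t years, CF_t, discount factor 1/(1+y/m)^(m*t), PV):
  t = 0.5000: CF_t = 3.600000, DF = 0.968523, PV = 3.486683
  t = 1.0000: CF_t = 3.600000, DF = 0.938037, PV = 3.376933
  t = 1.5000: CF_t = 3.600000, DF = 0.908510, PV = 3.270637
  t = 2.0000: CF_t = 3.600000, DF = 0.879913, PV = 3.167687
  t = 2.5000: CF_t = 3.600000, DF = 0.852216, PV = 3.067978
  t = 3.0000: CF_t = 3.600000, DF = 0.825391, PV = 2.971407
  t = 3.5000: CF_t = 3.600000, DF = 0.799410, PV = 2.877876
  t = 4.0000: CF_t = 3.600000, DF = 0.774247, PV = 2.787289
  t = 4.5000: CF_t = 3.600000, DF = 0.749876, PV = 2.699554
  t = 5.0000: CF_t = 3.600000, DF = 0.726272, PV = 2.614580
  t = 5.5000: CF_t = 3.600000, DF = 0.703411, PV = 2.532281
  t = 6.0000: CF_t = 3.600000, DF = 0.681270, PV = 2.452572
  t = 6.5000: CF_t = 3.600000, DF = 0.659826, PV = 2.375372
  t = 7.0000: CF_t = 103.600000, DF = 0.639056, PV = 66.206238
Price P = sum_t PV_t = 103.887085
Macaulay numerator sum_t t * PV_t:
  t * PV_t at t = 0.5000: 1.743341
  t * PV_t at t = 1.0000: 3.376933
  t * PV_t at t = 1.5000: 4.905955
  t * PV_t at t = 2.0000: 6.335374
  t * PV_t at t = 2.5000: 7.669944
  t * PV_t at t = 3.0000: 8.914221
  t * PV_t at t = 3.5000: 10.072566
  t * PV_t at t = 4.0000: 11.149156
  t * PV_t at t = 4.5000: 12.147991
  t * PV_t at t = 5.0000: 13.072899
  t * PV_t at t = 5.5000: 13.927544
  t * PV_t at t = 6.0000: 14.715432
  t * PV_t at t = 6.5000: 15.439921
  t * PV_t at t = 7.0000: 463.443666
Macaulay duration D = (sum_t t * PV_t) / P = 586.914944 / 103.887085 = 5.649547

Answer: Macaulay duration = 5.6495 years


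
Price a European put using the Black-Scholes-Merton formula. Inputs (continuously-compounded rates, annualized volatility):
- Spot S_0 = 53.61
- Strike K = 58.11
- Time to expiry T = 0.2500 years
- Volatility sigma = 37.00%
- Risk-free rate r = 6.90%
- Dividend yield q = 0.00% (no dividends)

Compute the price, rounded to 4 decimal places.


Answer: Price = 6.0695

Derivation:
d1 = (ln(S/K) + (r - q + 0.5*sigma^2) * T) / (sigma * sqrt(T)) = -0.24994404
d2 = d1 - sigma * sqrt(T) = -0.43494404
exp(-rT) = 0.98289793; exp(-qT) = 1.00000000
P = K * exp(-rT) * N(-d2) - S_0 * exp(-qT) * N(-d1)
N(-d1) = 0.59868469; N(-d2) = 0.66819848
P = 58.1100 * 0.98289793 * 0.66819848 - 53.6100 * 1.00000000 * 0.59868469 = 6.0695


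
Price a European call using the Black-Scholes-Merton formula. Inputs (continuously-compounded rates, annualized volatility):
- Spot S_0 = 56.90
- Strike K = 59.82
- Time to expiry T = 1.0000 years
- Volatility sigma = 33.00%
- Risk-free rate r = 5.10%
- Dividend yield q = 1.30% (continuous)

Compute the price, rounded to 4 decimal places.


Answer: Price = 7.0700

Derivation:
d1 = (ln(S/K) + (r - q + 0.5*sigma^2) * T) / (sigma * sqrt(T)) = 0.12850087
d2 = d1 - sigma * sqrt(T) = -0.20149913
exp(-rT) = 0.95027867; exp(-qT) = 0.98708414
C = S_0 * exp(-qT) * N(d1) - K * exp(-rT) * N(d2)
N(d1) = 0.55112370; N(d2) = 0.42015416
C = 56.9000 * 0.98708414 * 0.55112370 - 59.8200 * 0.95027867 * 0.42015416 = 7.0700


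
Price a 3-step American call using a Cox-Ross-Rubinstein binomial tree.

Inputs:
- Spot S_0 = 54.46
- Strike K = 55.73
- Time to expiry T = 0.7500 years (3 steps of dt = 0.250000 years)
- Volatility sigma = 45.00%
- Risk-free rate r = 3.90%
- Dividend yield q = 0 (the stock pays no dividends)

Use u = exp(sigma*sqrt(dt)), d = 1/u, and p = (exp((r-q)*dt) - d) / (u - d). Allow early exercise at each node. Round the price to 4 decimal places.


Answer: Price = V(0,0) = 9.2304

Derivation:
dt = T/N = 0.250000
u = exp(sigma*sqrt(dt)) = 1.252323; d = 1/u = 0.798516
p = (exp((r-q)*dt) - d) / (u - d) = 0.465576
Discount per step: exp(-r*dt) = 0.990297
Stock lattice S(k, i) with i counting down-moves:
  k=0: S(0,0) = 54.4600
  k=1: S(1,0) = 68.2015; S(1,1) = 43.4872
  k=2: S(2,0) = 85.4103; S(2,1) = 54.4600; S(2,2) = 34.7252
  k=3: S(3,0) = 106.9612; S(3,1) = 68.2015; S(3,2) = 43.4872; S(3,3) = 27.7287
Terminal payoffs V(N, i) = max(S_T - K, 0):
  V(3,0) = 51.231236; V(3,1) = 12.471495; V(3,2) = 0.000000; V(3,3) = 0.000000
Backward induction: V(k, i) = exp(-r*dt) * [p * V(k+1, i) + (1-p) * V(k+1, i+1)]; then take max(V_cont, immediate exercise) for American.
  V(2,0) = exp(-r*dt) * [p*51.231236 + (1-p)*12.471495] = 30.221009; exercise = 29.680282; V(2,0) = max -> 30.221009
  V(2,1) = exp(-r*dt) * [p*12.471495 + (1-p)*0.000000] = 5.750093; exercise = 0.000000; V(2,1) = max -> 5.750093
  V(2,2) = exp(-r*dt) * [p*0.000000 + (1-p)*0.000000] = 0.000000; exercise = 0.000000; V(2,2) = max -> 0.000000
  V(1,0) = exp(-r*dt) * [p*30.221009 + (1-p)*5.750093] = 16.976833; exercise = 12.471495; V(1,0) = max -> 16.976833
  V(1,1) = exp(-r*dt) * [p*5.750093 + (1-p)*0.000000] = 2.651131; exercise = 0.000000; V(1,1) = max -> 2.651131
  V(0,0) = exp(-r*dt) * [p*16.976833 + (1-p)*2.651131] = 9.230399; exercise = 0.000000; V(0,0) = max -> 9.230399


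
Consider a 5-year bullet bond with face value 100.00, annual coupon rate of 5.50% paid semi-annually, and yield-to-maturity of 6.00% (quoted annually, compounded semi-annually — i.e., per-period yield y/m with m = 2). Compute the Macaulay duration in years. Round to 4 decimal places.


Coupon per period c = face * coupon_rate / m = 2.750000
Periods per year m = 2; per-period yield y/m = 0.030000
Number of cashflows N = 10
Cashflows (t years, CF_t, discount factor 1/(1+y/m)^(m*t), PV):
  t = 0.5000: CF_t = 2.750000, DF = 0.970874, PV = 2.669903
  t = 1.0000: CF_t = 2.750000, DF = 0.942596, PV = 2.592139
  t = 1.5000: CF_t = 2.750000, DF = 0.915142, PV = 2.516640
  t = 2.0000: CF_t = 2.750000, DF = 0.888487, PV = 2.443339
  t = 2.5000: CF_t = 2.750000, DF = 0.862609, PV = 2.372174
  t = 3.0000: CF_t = 2.750000, DF = 0.837484, PV = 2.303082
  t = 3.5000: CF_t = 2.750000, DF = 0.813092, PV = 2.236002
  t = 4.0000: CF_t = 2.750000, DF = 0.789409, PV = 2.170875
  t = 4.5000: CF_t = 2.750000, DF = 0.766417, PV = 2.107646
  t = 5.0000: CF_t = 102.750000, DF = 0.744094, PV = 76.455650
Price P = sum_t PV_t = 97.867449
Macaulay numerator sum_t t * PV_t:
  t * PV_t at t = 0.5000: 1.334951
  t * PV_t at t = 1.0000: 2.592139
  t * PV_t at t = 1.5000: 3.774959
  t * PV_t at t = 2.0000: 4.886679
  t * PV_t at t = 2.5000: 5.930435
  t * PV_t at t = 3.0000: 6.909245
  t * PV_t at t = 3.5000: 7.826006
  t * PV_t at t = 4.0000: 8.683502
  t * PV_t at t = 4.5000: 9.484407
  t * PV_t at t = 5.0000: 382.278249
Macaulay duration D = (sum_t t * PV_t) / P = 433.700572 / 97.867449 = 4.431510

Answer: Macaulay duration = 4.4315 years


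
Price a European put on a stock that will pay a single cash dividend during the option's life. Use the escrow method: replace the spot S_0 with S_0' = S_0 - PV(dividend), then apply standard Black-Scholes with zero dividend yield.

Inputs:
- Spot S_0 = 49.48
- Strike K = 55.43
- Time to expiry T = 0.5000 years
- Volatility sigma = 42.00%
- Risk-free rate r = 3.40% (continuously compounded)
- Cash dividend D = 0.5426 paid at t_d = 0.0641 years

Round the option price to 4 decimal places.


Answer: Price = 9.2762

Derivation:
PV(D) = D * exp(-r * t_d) = 0.5426 * 0.99782297 = 0.54141875
S_0' = S_0 - PV(D) = 49.4800 - 0.54141875 = 48.93858125
d1 = (ln(S_0'/K) + (r + sigma^2/2)*T) / (sigma*sqrt(T)) = -0.21366375
d2 = d1 - sigma*sqrt(T) = -0.51064859
exp(-rT) = 0.98314368
N(-d1) = 0.58459536; N(-d2) = 0.69520143
P = K * exp(-rT) * N(-d2) - S_0' * N(-d1) = 55.4300 * 0.98314368 * 0.69520143 - 48.93858125 * 0.58459536 = 9.2762


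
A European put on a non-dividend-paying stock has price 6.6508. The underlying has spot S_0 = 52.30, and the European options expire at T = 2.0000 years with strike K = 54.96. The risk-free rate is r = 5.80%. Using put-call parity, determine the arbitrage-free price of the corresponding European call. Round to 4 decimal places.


Put-call parity: C - P = S_0 * exp(-qT) - K * exp(-rT).
S_0 * exp(-qT) = 52.3000 * 1.00000000 = 52.30000000
K * exp(-rT) = 54.9600 * 0.89047522 = 48.94051827
C = P + S*exp(-qT) - K*exp(-rT)
C = 6.6508 + 52.30000000 - 48.94051827 = 10.0103

Answer: Call price = 10.0103


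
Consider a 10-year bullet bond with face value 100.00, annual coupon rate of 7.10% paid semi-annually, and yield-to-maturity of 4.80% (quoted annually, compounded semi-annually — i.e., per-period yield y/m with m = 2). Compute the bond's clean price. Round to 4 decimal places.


Answer: Price = 118.0981

Derivation:
Coupon per period c = face * coupon_rate / m = 3.550000
Periods per year m = 2; per-period yield y/m = 0.024000
Number of cashflows N = 20
Cashflows (t years, CF_t, discount factor 1/(1+y/m)^(m*t), PV):
  t = 0.5000: CF_t = 3.550000, DF = 0.976562, PV = 3.466797
  t = 1.0000: CF_t = 3.550000, DF = 0.953674, PV = 3.385544
  t = 1.5000: CF_t = 3.550000, DF = 0.931323, PV = 3.306195
  t = 2.0000: CF_t = 3.550000, DF = 0.909495, PV = 3.228706
  t = 2.5000: CF_t = 3.550000, DF = 0.888178, PV = 3.153033
  t = 3.0000: CF_t = 3.550000, DF = 0.867362, PV = 3.079134
  t = 3.5000: CF_t = 3.550000, DF = 0.847033, PV = 3.006967
  t = 4.0000: CF_t = 3.550000, DF = 0.827181, PV = 2.936491
  t = 4.5000: CF_t = 3.550000, DF = 0.807794, PV = 2.867667
  t = 5.0000: CF_t = 3.550000, DF = 0.788861, PV = 2.800456
  t = 5.5000: CF_t = 3.550000, DF = 0.770372, PV = 2.734821
  t = 6.0000: CF_t = 3.550000, DF = 0.752316, PV = 2.670723
  t = 6.5000: CF_t = 3.550000, DF = 0.734684, PV = 2.608128
  t = 7.0000: CF_t = 3.550000, DF = 0.717465, PV = 2.547000
  t = 7.5000: CF_t = 3.550000, DF = 0.700649, PV = 2.487305
  t = 8.0000: CF_t = 3.550000, DF = 0.684228, PV = 2.429009
  t = 8.5000: CF_t = 3.550000, DF = 0.668191, PV = 2.372079
  t = 9.0000: CF_t = 3.550000, DF = 0.652530, PV = 2.316483
  t = 9.5000: CF_t = 3.550000, DF = 0.637237, PV = 2.262191
  t = 10.0000: CF_t = 103.550000, DF = 0.622302, PV = 64.439323
Price P = sum_t PV_t = 118.098052


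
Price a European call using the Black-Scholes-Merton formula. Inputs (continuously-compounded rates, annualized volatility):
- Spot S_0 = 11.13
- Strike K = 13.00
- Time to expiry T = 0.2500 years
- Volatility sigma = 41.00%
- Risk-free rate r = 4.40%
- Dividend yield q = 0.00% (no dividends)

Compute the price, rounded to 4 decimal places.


Answer: Price = 0.3470

Derivation:
d1 = (ln(S/K) + (r - q + 0.5*sigma^2) * T) / (sigma * sqrt(T)) = -0.60142777
d2 = d1 - sigma * sqrt(T) = -0.80642777
exp(-rT) = 0.98906028; exp(-qT) = 1.00000000
C = S_0 * exp(-qT) * N(d1) - K * exp(-rT) * N(d2)
N(d1) = 0.27377755; N(d2) = 0.20999812
C = 11.1300 * 1.00000000 * 0.27377755 - 13.0000 * 0.98906028 * 0.20999812 = 0.3470


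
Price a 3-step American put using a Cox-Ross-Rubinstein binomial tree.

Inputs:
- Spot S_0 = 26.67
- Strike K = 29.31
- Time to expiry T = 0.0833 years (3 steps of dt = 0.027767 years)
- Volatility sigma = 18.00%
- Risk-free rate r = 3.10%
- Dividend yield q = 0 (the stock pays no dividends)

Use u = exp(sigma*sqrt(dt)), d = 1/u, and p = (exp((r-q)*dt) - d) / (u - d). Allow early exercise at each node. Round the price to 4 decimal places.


Answer: Price = V(0,0) = 2.6400

Derivation:
dt = T/N = 0.027767
u = exp(sigma*sqrt(dt)) = 1.030448; d = 1/u = 0.970451
p = (exp((r-q)*dt) - d) / (u - d) = 0.506855
Discount per step: exp(-r*dt) = 0.999140
Stock lattice S(k, i) with i counting down-moves:
  k=0: S(0,0) = 26.6700
  k=1: S(1,0) = 27.4821; S(1,1) = 25.8819
  k=2: S(2,0) = 28.3188; S(2,1) = 26.6700; S(2,2) = 25.1172
  k=3: S(3,0) = 29.1811; S(3,1) = 27.4821; S(3,2) = 25.8819; S(3,3) = 24.3750
Terminal payoffs V(N, i) = max(K - S_T, 0):
  V(3,0) = 0.128897; V(3,1) = 1.827942; V(3,2) = 3.428062; V(3,3) = 4.935016
Backward induction: V(k, i) = exp(-r*dt) * [p * V(k+1, i) + (1-p) * V(k+1, i+1)]; then take max(V_cont, immediate exercise) for American.
  V(2,0) = exp(-r*dt) * [p*0.128897 + (1-p)*1.827942] = 0.965941; exercise = 0.991159; V(2,0) = max -> 0.991159
  V(2,1) = exp(-r*dt) * [p*1.827942 + (1-p)*3.428062] = 2.614782; exercise = 2.640000; V(2,1) = max -> 2.640000
  V(2,2) = exp(-r*dt) * [p*3.428062 + (1-p)*4.935016] = 4.167620; exercise = 4.192838; V(2,2) = max -> 4.192838
  V(1,0) = exp(-r*dt) * [p*0.991159 + (1-p)*2.640000] = 1.802724; exercise = 1.827942; V(1,0) = max -> 1.827942
  V(1,1) = exp(-r*dt) * [p*2.640000 + (1-p)*4.192838] = 3.402844; exercise = 3.428062; V(1,1) = max -> 3.428062
  V(0,0) = exp(-r*dt) * [p*1.827942 + (1-p)*3.428062] = 2.614782; exercise = 2.640000; V(0,0) = max -> 2.640000


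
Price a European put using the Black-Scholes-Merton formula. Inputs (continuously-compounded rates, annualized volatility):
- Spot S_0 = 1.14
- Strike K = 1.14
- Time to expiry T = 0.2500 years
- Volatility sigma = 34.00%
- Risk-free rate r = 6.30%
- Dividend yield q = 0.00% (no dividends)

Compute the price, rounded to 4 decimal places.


d1 = (ln(S/K) + (r - q + 0.5*sigma^2) * T) / (sigma * sqrt(T)) = 0.17764706
d2 = d1 - sigma * sqrt(T) = 0.00764706
exp(-rT) = 0.98437338; exp(-qT) = 1.00000000
P = K * exp(-rT) * N(-d2) - S_0 * exp(-qT) * N(-d1)
N(-d1) = 0.42950008; N(-d2) = 0.49694929
P = 1.1400 * 0.98437338 * 0.49694929 - 1.1400 * 1.00000000 * 0.42950008 = 0.0680

Answer: Price = 0.0680


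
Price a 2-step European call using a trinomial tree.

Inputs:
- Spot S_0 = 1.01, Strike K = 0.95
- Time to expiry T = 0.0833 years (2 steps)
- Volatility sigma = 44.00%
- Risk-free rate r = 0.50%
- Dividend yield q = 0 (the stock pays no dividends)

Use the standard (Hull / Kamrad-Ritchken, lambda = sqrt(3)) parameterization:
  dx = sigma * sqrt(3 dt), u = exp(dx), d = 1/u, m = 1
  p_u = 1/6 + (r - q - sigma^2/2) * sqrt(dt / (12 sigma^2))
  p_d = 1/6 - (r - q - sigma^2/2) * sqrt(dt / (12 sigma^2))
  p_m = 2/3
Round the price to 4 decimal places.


dt = T/N = 0.041650; dx = sigma*sqrt(3*dt) = 0.155532
u = exp(dx) = 1.168280; d = 1/u = 0.855959
p_u = 0.154375, p_m = 0.666667, p_d = 0.178958
Discount per step: exp(-r*dt) = 0.999792
Stock lattice S(k, j) with j the centered position index:
  k=0: S(0,+0) = 1.0100
  k=1: S(1,-1) = 0.8645; S(1,+0) = 1.0100; S(1,+1) = 1.1800
  k=2: S(2,-2) = 0.7400; S(2,-1) = 0.8645; S(2,+0) = 1.0100; S(2,+1) = 1.1800; S(2,+2) = 1.3785
Terminal payoffs V(N, j) = max(S_T - K, 0):
  V(2,-2) = 0.000000; V(2,-1) = 0.000000; V(2,+0) = 0.060000; V(2,+1) = 0.229963; V(2,+2) = 0.428526
Backward induction: V(k, j) = exp(-r*dt) * [p_u * V(k+1, j+1) + p_m * V(k+1, j) + p_d * V(k+1, j-1)]
  V(1,-1) = exp(-r*dt) * [p_u*0.060000 + p_m*0.000000 + p_d*0.000000] = 0.009261
  V(1,+0) = exp(-r*dt) * [p_u*0.229963 + p_m*0.060000 + p_d*0.000000] = 0.075485
  V(1,+1) = exp(-r*dt) * [p_u*0.428526 + p_m*0.229963 + p_d*0.060000] = 0.230152
  V(0,+0) = exp(-r*dt) * [p_u*0.230152 + p_m*0.075485 + p_d*0.009261] = 0.087492

Answer: Price = V(0,0) = 0.0875


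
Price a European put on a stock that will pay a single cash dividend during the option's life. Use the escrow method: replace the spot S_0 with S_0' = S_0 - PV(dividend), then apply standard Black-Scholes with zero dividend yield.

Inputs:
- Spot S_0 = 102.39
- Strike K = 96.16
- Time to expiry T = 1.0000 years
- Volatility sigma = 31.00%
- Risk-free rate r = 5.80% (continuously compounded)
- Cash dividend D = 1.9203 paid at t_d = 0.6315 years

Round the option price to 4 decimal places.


PV(D) = D * exp(-r * t_d) = 1.9203 * 0.96403565 = 1.85123767
S_0' = S_0 - PV(D) = 102.3900 - 1.85123767 = 100.53876233
d1 = (ln(S_0'/K) + (r + sigma^2/2)*T) / (sigma*sqrt(T)) = 0.48574154
d2 = d1 - sigma*sqrt(T) = 0.17574154
exp(-rT) = 0.94364995
N(-d1) = 0.31357521; N(-d2) = 0.43024850
P = K * exp(-rT) * N(-d2) - S_0' * N(-d1) = 96.1600 * 0.94364995 * 0.43024850 - 100.53876233 * 0.31357521 = 7.5149

Answer: Price = 7.5149


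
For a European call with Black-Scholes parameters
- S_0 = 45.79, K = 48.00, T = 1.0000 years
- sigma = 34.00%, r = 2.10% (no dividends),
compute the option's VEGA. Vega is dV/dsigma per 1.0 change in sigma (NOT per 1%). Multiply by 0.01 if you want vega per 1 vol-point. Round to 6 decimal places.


Answer: Vega = 18.188517

Derivation:
d1 = 0.0931315169; d2 = -0.2468684831
phi(d1) = 0.3972159177; exp(-qT) = 1.0000000000; exp(-rT) = 0.9792189646
Vega = S * exp(-qT) * phi(d1) * sqrt(T) = 45.7900 * 1.0000000000 * 0.3972159177 * 1.0000000000 = 18.188517


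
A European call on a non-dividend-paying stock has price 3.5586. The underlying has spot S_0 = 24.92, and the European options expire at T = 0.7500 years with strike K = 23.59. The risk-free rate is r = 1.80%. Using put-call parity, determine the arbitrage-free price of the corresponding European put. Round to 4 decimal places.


Put-call parity: C - P = S_0 * exp(-qT) - K * exp(-rT).
S_0 * exp(-qT) = 24.9200 * 1.00000000 = 24.92000000
K * exp(-rT) = 23.5900 * 0.98659072 = 23.27367500
P = C - S*exp(-qT) + K*exp(-rT)
P = 3.5586 - 24.92000000 + 23.27367500 = 1.9123

Answer: Put price = 1.9123


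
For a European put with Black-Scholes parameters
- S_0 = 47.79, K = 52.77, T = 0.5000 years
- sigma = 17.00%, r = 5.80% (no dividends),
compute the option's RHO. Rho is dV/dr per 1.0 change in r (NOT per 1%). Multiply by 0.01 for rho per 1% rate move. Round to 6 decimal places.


d1 = -0.5232709543; d2 = -0.6434791071
phi(d1) = 0.3478984059; exp(-qT) = 1.0000000000; exp(-rT) = 0.9714164645
N(-d2) = 0.7400433663
Rho = -K*T*exp(-rT)*N(-d2) = -52.7700 * 0.5000 * 0.9714164645 * 0.7400433663 = -18.967921

Answer: Rho = -18.967921


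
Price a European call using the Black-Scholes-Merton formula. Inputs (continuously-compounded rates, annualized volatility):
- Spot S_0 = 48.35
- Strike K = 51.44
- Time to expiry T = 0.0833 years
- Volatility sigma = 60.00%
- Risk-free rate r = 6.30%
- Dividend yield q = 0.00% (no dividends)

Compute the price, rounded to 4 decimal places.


d1 = (ln(S/K) + (r - q + 0.5*sigma^2) * T) / (sigma * sqrt(T)) = -0.24084918
d2 = d1 - sigma * sqrt(T) = -0.41401962
exp(-rT) = 0.99476585; exp(-qT) = 1.00000000
C = S_0 * exp(-qT) * N(d1) - K * exp(-rT) * N(d2)
N(d1) = 0.40483600; N(d2) = 0.33942987
C = 48.3500 * 1.00000000 * 0.40483600 - 51.4400 * 0.99476585 * 0.33942987 = 2.2049

Answer: Price = 2.2049


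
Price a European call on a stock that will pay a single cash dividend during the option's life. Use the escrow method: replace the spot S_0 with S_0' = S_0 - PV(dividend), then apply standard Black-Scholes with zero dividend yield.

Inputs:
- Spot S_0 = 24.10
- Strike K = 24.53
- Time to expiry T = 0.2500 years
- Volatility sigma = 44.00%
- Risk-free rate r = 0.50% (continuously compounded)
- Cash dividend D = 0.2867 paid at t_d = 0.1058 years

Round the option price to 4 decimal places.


PV(D) = D * exp(-r * t_d) = 0.2867 * 0.99947114 = 0.28654838
S_0' = S_0 - PV(D) = 24.1000 - 0.28654838 = 23.81345162
d1 = (ln(S_0'/K) + (r + sigma^2/2)*T) / (sigma*sqrt(T)) = -0.01907383
d2 = d1 - sigma*sqrt(T) = -0.23907383
exp(-rT) = 0.99875078
N(d1) = 0.49239110; N(d2) = 0.40552417
C = S_0' * N(d1) - K * exp(-rT) * N(d2) = 23.81345162 * 0.49239110 - 24.5300 * 0.99875078 * 0.40552417 = 1.7905

Answer: Price = 1.7905


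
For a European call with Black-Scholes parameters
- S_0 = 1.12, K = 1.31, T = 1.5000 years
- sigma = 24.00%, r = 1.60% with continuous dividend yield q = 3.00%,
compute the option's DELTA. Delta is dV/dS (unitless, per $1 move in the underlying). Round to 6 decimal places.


d1 = -0.4575730255; d2 = -0.7515117946
phi(d1) = 0.3592901247; exp(-qT) = 0.9559974818; exp(-rT) = 0.9762857098
N(d1) = 0.3236296134
Delta = exp(-qT) * N(d1) = 0.9559974818 * 0.3236296134 = 0.309389

Answer: Delta = 0.309389


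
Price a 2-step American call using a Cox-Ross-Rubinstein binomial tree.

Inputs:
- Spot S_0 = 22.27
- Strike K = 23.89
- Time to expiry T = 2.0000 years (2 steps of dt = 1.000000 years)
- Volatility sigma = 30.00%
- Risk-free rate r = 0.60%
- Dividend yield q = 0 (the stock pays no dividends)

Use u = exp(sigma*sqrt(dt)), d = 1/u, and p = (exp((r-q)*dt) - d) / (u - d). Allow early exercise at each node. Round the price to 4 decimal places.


dt = T/N = 1.000000
u = exp(sigma*sqrt(dt)) = 1.349859; d = 1/u = 0.740818
p = (exp((r-q)*dt) - d) / (u - d) = 0.435439
Discount per step: exp(-r*dt) = 0.994018
Stock lattice S(k, i) with i counting down-moves:
  k=0: S(0,0) = 22.2700
  k=1: S(1,0) = 30.0614; S(1,1) = 16.4980
  k=2: S(2,0) = 40.5786; S(2,1) = 22.2700; S(2,2) = 12.2220
Terminal payoffs V(N, i) = max(S_T - K, 0):
  V(2,0) = 16.688586; V(2,1) = 0.000000; V(2,2) = 0.000000
Backward induction: V(k, i) = exp(-r*dt) * [p * V(k+1, i) + (1-p) * V(k+1, i+1)]; then take max(V_cont, immediate exercise) for American.
  V(1,0) = exp(-r*dt) * [p*16.688586 + (1-p)*0.000000] = 7.223385; exercise = 6.171356; V(1,0) = max -> 7.223385
  V(1,1) = exp(-r*dt) * [p*0.000000 + (1-p)*0.000000] = 0.000000; exercise = 0.000000; V(1,1) = max -> 0.000000
  V(0,0) = exp(-r*dt) * [p*7.223385 + (1-p)*0.000000] = 3.126525; exercise = 0.000000; V(0,0) = max -> 3.126525

Answer: Price = V(0,0) = 3.1265


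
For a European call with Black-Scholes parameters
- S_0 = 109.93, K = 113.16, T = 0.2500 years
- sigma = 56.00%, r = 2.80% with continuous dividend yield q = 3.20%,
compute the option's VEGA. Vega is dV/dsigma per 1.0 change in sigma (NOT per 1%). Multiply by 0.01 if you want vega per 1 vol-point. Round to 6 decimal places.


Answer: Vega = 21.741295

Derivation:
d1 = 0.0330037613; d2 = -0.2469962387
phi(d1) = 0.3987250660; exp(-qT) = 0.9920319148; exp(-rT) = 0.9930244429
Vega = S * exp(-qT) * phi(d1) * sqrt(T) = 109.9300 * 0.9920319148 * 0.3987250660 * 0.5000000000 = 21.741295


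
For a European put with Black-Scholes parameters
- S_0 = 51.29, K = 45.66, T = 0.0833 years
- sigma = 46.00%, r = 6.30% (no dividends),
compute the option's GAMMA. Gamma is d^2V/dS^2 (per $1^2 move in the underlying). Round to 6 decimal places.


Answer: Gamma = 0.036185

Derivation:
d1 = 0.9816983458; d2 = 0.8489343446
phi(d1) = 0.2463986924; exp(-qT) = 1.0000000000; exp(-rT) = 0.9947658462
Gamma = exp(-qT) * phi(d1) / (S * sigma * sqrt(T)) = 1.0000000000 * 0.2463986924 / (51.2900 * 0.4600 * 0.2886173938) = 0.036185


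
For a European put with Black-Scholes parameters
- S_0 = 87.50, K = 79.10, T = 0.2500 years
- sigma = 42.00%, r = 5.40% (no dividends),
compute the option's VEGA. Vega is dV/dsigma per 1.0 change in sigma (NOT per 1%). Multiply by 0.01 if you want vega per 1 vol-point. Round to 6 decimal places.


d1 = 0.6498853266; d2 = 0.4398853266
phi(d1) = 0.3229964321; exp(-qT) = 1.0000000000; exp(-rT) = 0.9865907163
Vega = S * exp(-qT) * phi(d1) * sqrt(T) = 87.5000 * 1.0000000000 * 0.3229964321 * 0.5000000000 = 14.131094

Answer: Vega = 14.131094


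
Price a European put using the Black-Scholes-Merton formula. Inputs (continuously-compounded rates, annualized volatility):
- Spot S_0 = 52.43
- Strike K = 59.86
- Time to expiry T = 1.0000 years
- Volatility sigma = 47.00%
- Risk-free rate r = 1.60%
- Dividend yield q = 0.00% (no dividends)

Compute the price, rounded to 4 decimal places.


d1 = (ln(S/K) + (r - q + 0.5*sigma^2) * T) / (sigma * sqrt(T)) = -0.01293523
d2 = d1 - sigma * sqrt(T) = -0.48293523
exp(-rT) = 0.98412732; exp(-qT) = 1.00000000
P = K * exp(-rT) * N(-d2) - S_0 * exp(-qT) * N(-d1)
N(-d1) = 0.50516026; N(-d2) = 0.68542914
P = 59.8600 * 0.98412732 * 0.68542914 - 52.4300 * 1.00000000 * 0.50516026 = 13.8930

Answer: Price = 13.8930


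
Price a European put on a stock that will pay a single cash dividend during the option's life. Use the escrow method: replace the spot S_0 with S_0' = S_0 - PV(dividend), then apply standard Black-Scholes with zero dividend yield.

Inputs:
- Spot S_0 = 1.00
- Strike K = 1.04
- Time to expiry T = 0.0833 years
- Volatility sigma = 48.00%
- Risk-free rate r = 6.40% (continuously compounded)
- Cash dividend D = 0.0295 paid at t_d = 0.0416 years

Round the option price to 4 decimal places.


PV(D) = D * exp(-r * t_d) = 0.0295 * 0.99734114 = 0.02942156
S_0' = S_0 - PV(D) = 1.0000 - 0.02942156 = 0.97057844
d1 = (ln(S_0'/K) + (r + sigma^2/2)*T) / (sigma*sqrt(T)) = -0.39091843
d2 = d1 - sigma*sqrt(T) = -0.52945478
exp(-rT) = 0.99468299
N(-d1) = 0.65207124; N(-d2) = 0.70175500
P = K * exp(-rT) * N(-d2) - S_0' * N(-d1) = 1.0400 * 0.99468299 * 0.70175500 - 0.97057844 * 0.65207124 = 0.0931

Answer: Price = 0.0931


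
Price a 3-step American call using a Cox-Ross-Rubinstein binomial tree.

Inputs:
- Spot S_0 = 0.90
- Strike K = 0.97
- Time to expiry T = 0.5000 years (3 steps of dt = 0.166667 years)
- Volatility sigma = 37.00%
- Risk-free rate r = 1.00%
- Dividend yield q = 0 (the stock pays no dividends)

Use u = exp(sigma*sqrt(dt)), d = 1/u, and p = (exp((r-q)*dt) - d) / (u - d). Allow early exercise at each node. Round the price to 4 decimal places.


dt = T/N = 0.166667
u = exp(sigma*sqrt(dt)) = 1.163057; d = 1/u = 0.859803
p = (exp((r-q)*dt) - d) / (u - d) = 0.467809
Discount per step: exp(-r*dt) = 0.998335
Stock lattice S(k, i) with i counting down-moves:
  k=0: S(0,0) = 0.9000
  k=1: S(1,0) = 1.0468; S(1,1) = 0.7738
  k=2: S(2,0) = 1.2174; S(2,1) = 0.9000; S(2,2) = 0.6653
  k=3: S(3,0) = 1.4159; S(3,1) = 1.0468; S(3,2) = 0.7738; S(3,3) = 0.5721
Terminal payoffs V(N, i) = max(S_T - K, 0):
  V(3,0) = 0.445942; V(3,1) = 0.076751; V(3,2) = 0.000000; V(3,3) = 0.000000
Backward induction: V(k, i) = exp(-r*dt) * [p * V(k+1, i) + (1-p) * V(k+1, i+1)]; then take max(V_cont, immediate exercise) for American.
  V(2,0) = exp(-r*dt) * [p*0.445942 + (1-p)*0.076751] = 0.249047; exercise = 0.247431; V(2,0) = max -> 0.249047
  V(2,1) = exp(-r*dt) * [p*0.076751 + (1-p)*0.000000] = 0.035845; exercise = 0.000000; V(2,1) = max -> 0.035845
  V(2,2) = exp(-r*dt) * [p*0.000000 + (1-p)*0.000000] = 0.000000; exercise = 0.000000; V(2,2) = max -> 0.000000
  V(1,0) = exp(-r*dt) * [p*0.249047 + (1-p)*0.035845] = 0.135357; exercise = 0.076751; V(1,0) = max -> 0.135357
  V(1,1) = exp(-r*dt) * [p*0.035845 + (1-p)*0.000000] = 0.016741; exercise = 0.000000; V(1,1) = max -> 0.016741
  V(0,0) = exp(-r*dt) * [p*0.135357 + (1-p)*0.016741] = 0.072110; exercise = 0.000000; V(0,0) = max -> 0.072110

Answer: Price = V(0,0) = 0.0721


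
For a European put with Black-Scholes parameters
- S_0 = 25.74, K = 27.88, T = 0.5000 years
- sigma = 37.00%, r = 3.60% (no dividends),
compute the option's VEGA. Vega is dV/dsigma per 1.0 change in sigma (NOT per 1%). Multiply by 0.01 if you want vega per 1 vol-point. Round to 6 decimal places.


Answer: Vega = 7.220717

Derivation:
d1 = -0.1056393976; d2 = -0.3672689066
phi(d1) = 0.3967224448; exp(-qT) = 1.0000000000; exp(-rT) = 0.9821610324
Vega = S * exp(-qT) * phi(d1) * sqrt(T) = 25.7400 * 1.0000000000 * 0.3967224448 * 0.7071067812 = 7.220717


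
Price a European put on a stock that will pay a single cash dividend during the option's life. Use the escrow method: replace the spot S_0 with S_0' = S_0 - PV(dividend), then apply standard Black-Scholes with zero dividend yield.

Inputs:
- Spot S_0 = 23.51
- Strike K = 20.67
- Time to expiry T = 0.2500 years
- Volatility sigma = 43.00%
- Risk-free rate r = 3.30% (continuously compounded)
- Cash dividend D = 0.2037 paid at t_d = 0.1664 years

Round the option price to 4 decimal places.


Answer: Price = 0.7942

Derivation:
PV(D) = D * exp(-r * t_d) = 0.2037 * 0.99452385 = 0.20258451
S_0' = S_0 - PV(D) = 23.5100 - 0.20258451 = 23.30741549
d1 = (ln(S_0'/K) + (r + sigma^2/2)*T) / (sigma*sqrt(T)) = 0.70442185
d2 = d1 - sigma*sqrt(T) = 0.48942185
exp(-rT) = 0.99178394
N(-d1) = 0.24058505; N(-d2) = 0.31227154
P = K * exp(-rT) * N(-d2) - S_0' * N(-d1) = 20.6700 * 0.99178394 * 0.31227154 - 23.30741549 * 0.24058505 = 0.7942


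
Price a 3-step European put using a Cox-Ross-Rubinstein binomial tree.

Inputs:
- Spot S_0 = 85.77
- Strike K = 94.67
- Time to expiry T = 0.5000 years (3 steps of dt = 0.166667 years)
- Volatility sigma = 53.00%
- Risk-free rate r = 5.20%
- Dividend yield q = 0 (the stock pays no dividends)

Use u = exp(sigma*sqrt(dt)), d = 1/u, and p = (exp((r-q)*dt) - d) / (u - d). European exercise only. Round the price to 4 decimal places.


dt = T/N = 0.166667
u = exp(sigma*sqrt(dt)) = 1.241564; d = 1/u = 0.805436
p = (exp((r-q)*dt) - d) / (u - d) = 0.466075
Discount per step: exp(-r*dt) = 0.991371
Stock lattice S(k, i) with i counting down-moves:
  k=0: S(0,0) = 85.7700
  k=1: S(1,0) = 106.4889; S(1,1) = 69.0822
  k=2: S(2,0) = 132.2128; S(2,1) = 85.7700; S(2,2) = 55.6413
  k=3: S(3,0) = 164.1506; S(3,1) = 106.4889; S(3,2) = 69.0822; S(3,3) = 44.8155
Terminal payoffs V(N, i) = max(K - S_T, 0):
  V(3,0) = 0.000000; V(3,1) = 0.000000; V(3,2) = 25.587758; V(3,3) = 49.854480
Backward induction: V(k, i) = exp(-r*dt) * [p * V(k+1, i) + (1-p) * V(k+1, i+1)].
  V(2,0) = exp(-r*dt) * [p*0.000000 + (1-p)*0.000000] = 0.000000
  V(2,1) = exp(-r*dt) * [p*0.000000 + (1-p)*25.587758] = 13.544043
  V(2,2) = exp(-r*dt) * [p*25.587758 + (1-p)*49.854480] = 38.211751
  V(1,0) = exp(-r*dt) * [p*0.000000 + (1-p)*13.544043] = 7.169096
  V(1,1) = exp(-r*dt) * [p*13.544043 + (1-p)*38.211751] = 26.484212
  V(0,0) = exp(-r*dt) * [p*7.169096 + (1-p)*26.484212] = 17.331057

Answer: Price = V(0,0) = 17.3311


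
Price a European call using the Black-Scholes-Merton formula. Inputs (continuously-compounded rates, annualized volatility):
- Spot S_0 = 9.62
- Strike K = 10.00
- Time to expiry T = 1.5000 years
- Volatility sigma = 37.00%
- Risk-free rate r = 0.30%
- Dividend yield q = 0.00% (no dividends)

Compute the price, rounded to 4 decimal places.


d1 = (ln(S/K) + (r - q + 0.5*sigma^2) * T) / (sigma * sqrt(T)) = 0.15101694
d2 = d1 - sigma * sqrt(T) = -0.30213866
exp(-rT) = 0.99551011; exp(-qT) = 1.00000000
C = S_0 * exp(-qT) * N(d1) - K * exp(-rT) * N(d2)
N(d1) = 0.56001882; N(d2) = 0.38127318
C = 9.6200 * 1.00000000 * 0.56001882 - 10.0000 * 0.99551011 * 0.38127318 = 1.5918

Answer: Price = 1.5918


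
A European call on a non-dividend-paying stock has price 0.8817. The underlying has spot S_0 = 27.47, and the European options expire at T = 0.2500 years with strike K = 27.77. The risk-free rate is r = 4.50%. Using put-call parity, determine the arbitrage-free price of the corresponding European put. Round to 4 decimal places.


Put-call parity: C - P = S_0 * exp(-qT) - K * exp(-rT).
S_0 * exp(-qT) = 27.4700 * 1.00000000 = 27.47000000
K * exp(-rT) = 27.7700 * 0.98881304 = 27.45933825
P = C - S*exp(-qT) + K*exp(-rT)
P = 0.8817 - 27.47000000 + 27.45933825 = 0.8710

Answer: Put price = 0.8710


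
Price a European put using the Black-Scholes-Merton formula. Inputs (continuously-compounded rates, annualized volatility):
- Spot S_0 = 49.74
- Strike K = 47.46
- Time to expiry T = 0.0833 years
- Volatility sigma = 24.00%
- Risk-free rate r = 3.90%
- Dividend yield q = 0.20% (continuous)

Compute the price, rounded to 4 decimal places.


d1 = (ln(S/K) + (r - q + 0.5*sigma^2) * T) / (sigma * sqrt(T)) = 0.75652820
d2 = d1 - sigma * sqrt(T) = 0.68726003
exp(-rT) = 0.99675657; exp(-qT) = 0.99983341
P = K * exp(-rT) * N(-d2) - S_0 * exp(-qT) * N(-d1)
N(-d1) = 0.22466629; N(-d2) = 0.24595944
P = 47.4600 * 0.99675657 * 0.24595944 - 49.7400 * 0.99983341 * 0.22466629 = 0.4623

Answer: Price = 0.4623


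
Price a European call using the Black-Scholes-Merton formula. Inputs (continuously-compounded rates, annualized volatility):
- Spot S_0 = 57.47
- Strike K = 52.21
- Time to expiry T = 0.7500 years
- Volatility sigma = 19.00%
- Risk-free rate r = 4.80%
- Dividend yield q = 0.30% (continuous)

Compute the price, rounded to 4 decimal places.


d1 = (ln(S/K) + (r - q + 0.5*sigma^2) * T) / (sigma * sqrt(T)) = 0.87074464
d2 = d1 - sigma * sqrt(T) = 0.70619981
exp(-rT) = 0.96464029; exp(-qT) = 0.99775253
C = S_0 * exp(-qT) * N(d1) - K * exp(-rT) * N(d2)
N(d1) = 0.80805320; N(d2) = 0.75996806
C = 57.4700 * 0.99775253 * 0.80805320 - 52.2100 * 0.96464029 * 0.75996806 = 8.0595

Answer: Price = 8.0595


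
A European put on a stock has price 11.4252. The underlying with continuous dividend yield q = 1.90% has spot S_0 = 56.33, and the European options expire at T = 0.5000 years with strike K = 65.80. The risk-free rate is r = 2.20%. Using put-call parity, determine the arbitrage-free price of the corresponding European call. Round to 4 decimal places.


Put-call parity: C - P = S_0 * exp(-qT) - K * exp(-rT).
S_0 * exp(-qT) = 56.3300 * 0.99054498 = 55.79739886
K * exp(-rT) = 65.8000 * 0.98906028 = 65.08016634
C = P + S*exp(-qT) - K*exp(-rT)
C = 11.4252 + 55.79739886 - 65.08016634 = 2.1424

Answer: Call price = 2.1424


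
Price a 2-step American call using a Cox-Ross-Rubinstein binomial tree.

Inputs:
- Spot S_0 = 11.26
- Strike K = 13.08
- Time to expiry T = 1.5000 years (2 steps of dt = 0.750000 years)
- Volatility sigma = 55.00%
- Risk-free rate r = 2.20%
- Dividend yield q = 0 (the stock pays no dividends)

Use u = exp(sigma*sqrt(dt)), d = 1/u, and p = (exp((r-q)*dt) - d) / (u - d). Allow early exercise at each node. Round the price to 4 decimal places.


dt = T/N = 0.750000
u = exp(sigma*sqrt(dt)) = 1.610128; d = 1/u = 0.621068
p = (exp((r-q)*dt) - d) / (u - d) = 0.399944
Discount per step: exp(-r*dt) = 0.983635
Stock lattice S(k, i) with i counting down-moves:
  k=0: S(0,0) = 11.2600
  k=1: S(1,0) = 18.1300; S(1,1) = 6.9932
  k=2: S(2,0) = 29.1917; S(2,1) = 11.2600; S(2,2) = 4.3433
Terminal payoffs V(N, i) = max(S_T - K, 0):
  V(2,0) = 16.111704; V(2,1) = 0.000000; V(2,2) = 0.000000
Backward induction: V(k, i) = exp(-r*dt) * [p * V(k+1, i) + (1-p) * V(k+1, i+1)]; then take max(V_cont, immediate exercise) for American.
  V(1,0) = exp(-r*dt) * [p*16.111704 + (1-p)*0.000000] = 6.338326; exercise = 5.050047; V(1,0) = max -> 6.338326
  V(1,1) = exp(-r*dt) * [p*0.000000 + (1-p)*0.000000] = 0.000000; exercise = 0.000000; V(1,1) = max -> 0.000000
  V(0,0) = exp(-r*dt) * [p*6.338326 + (1-p)*0.000000] = 2.493490; exercise = 0.000000; V(0,0) = max -> 2.493490

Answer: Price = V(0,0) = 2.4935


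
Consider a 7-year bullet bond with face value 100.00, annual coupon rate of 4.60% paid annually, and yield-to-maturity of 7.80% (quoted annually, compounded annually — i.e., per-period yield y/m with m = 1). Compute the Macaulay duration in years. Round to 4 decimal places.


Answer: Macaulay duration = 6.0441 years

Derivation:
Coupon per period c = face * coupon_rate / m = 4.600000
Periods per year m = 1; per-period yield y/m = 0.078000
Number of cashflows N = 7
Cashflows (t years, CF_t, discount factor 1/(1+y/m)^(m*t), PV):
  t = 1.0000: CF_t = 4.600000, DF = 0.927644, PV = 4.267161
  t = 2.0000: CF_t = 4.600000, DF = 0.860523, PV = 3.958406
  t = 3.0000: CF_t = 4.600000, DF = 0.798259, PV = 3.671991
  t = 4.0000: CF_t = 4.600000, DF = 0.740500, PV = 3.406299
  t = 5.0000: CF_t = 4.600000, DF = 0.686920, PV = 3.159832
  t = 6.0000: CF_t = 4.600000, DF = 0.637217, PV = 2.931199
  t = 7.0000: CF_t = 104.600000, DF = 0.591111, PV = 61.830158
Price P = sum_t PV_t = 83.225046
Macaulay numerator sum_t t * PV_t:
  t * PV_t at t = 1.0000: 4.267161
  t * PV_t at t = 2.0000: 7.916812
  t * PV_t at t = 3.0000: 11.015972
  t * PV_t at t = 4.0000: 13.625197
  t * PV_t at t = 5.0000: 15.799161
  t * PV_t at t = 6.0000: 17.587192
  t * PV_t at t = 7.0000: 432.811108
Macaulay duration D = (sum_t t * PV_t) / P = 503.022603 / 83.225046 = 6.044125


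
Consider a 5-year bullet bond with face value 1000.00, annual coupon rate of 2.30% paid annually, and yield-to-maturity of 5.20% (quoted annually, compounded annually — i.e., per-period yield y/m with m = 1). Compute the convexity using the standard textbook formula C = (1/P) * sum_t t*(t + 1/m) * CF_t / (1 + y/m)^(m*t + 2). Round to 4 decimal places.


Coupon per period c = face * coupon_rate / m = 23.000000
Periods per year m = 1; per-period yield y/m = 0.052000
Number of cashflows N = 5
Cashflows (t years, CF_t, discount factor 1/(1+y/m)^(m*t), PV):
  t = 1.0000: CF_t = 23.000000, DF = 0.950570, PV = 21.863118
  t = 2.0000: CF_t = 23.000000, DF = 0.903584, PV = 20.782431
  t = 3.0000: CF_t = 23.000000, DF = 0.858920, PV = 19.755163
  t = 4.0000: CF_t = 23.000000, DF = 0.816464, PV = 18.778672
  t = 5.0000: CF_t = 1023.000000, DF = 0.776106, PV = 793.956913
Price P = sum_t PV_t = 875.136298
Convexity numerator sum_t t*(t + 1/m) * CF_t / (1+y/m)^(m*t + 2):
  t = 1.0000: term = 39.510326
  t = 2.0000: term = 112.672032
  t = 3.0000: term = 214.205384
  t = 4.0000: term = 339.362142
  t = 5.0000: term = 21522.202322
Convexity = (1/P) * sum = 22227.952206 / 875.136298 = 25.399418

Answer: Convexity = 25.3994


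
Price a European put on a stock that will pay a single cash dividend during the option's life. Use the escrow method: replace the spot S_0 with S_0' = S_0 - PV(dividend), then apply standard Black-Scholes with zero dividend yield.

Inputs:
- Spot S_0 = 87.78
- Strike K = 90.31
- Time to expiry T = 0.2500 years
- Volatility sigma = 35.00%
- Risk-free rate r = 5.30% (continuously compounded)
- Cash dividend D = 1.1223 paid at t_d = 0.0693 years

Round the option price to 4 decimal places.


PV(D) = D * exp(-r * t_d) = 1.1223 * 0.99633384 = 1.11818547
S_0' = S_0 - PV(D) = 87.7800 - 1.11818547 = 86.66181453
d1 = (ln(S_0'/K) + (r + sigma^2/2)*T) / (sigma*sqrt(T)) = -0.07241338
d2 = d1 - sigma*sqrt(T) = -0.24741338
exp(-rT) = 0.98683739
N(-d1) = 0.52886353; N(-d2) = 0.59770584
P = K * exp(-rT) * N(-d2) - S_0' * N(-d1) = 90.3100 * 0.98683739 * 0.59770584 - 86.66181453 * 0.52886353 = 7.4360

Answer: Price = 7.4360
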